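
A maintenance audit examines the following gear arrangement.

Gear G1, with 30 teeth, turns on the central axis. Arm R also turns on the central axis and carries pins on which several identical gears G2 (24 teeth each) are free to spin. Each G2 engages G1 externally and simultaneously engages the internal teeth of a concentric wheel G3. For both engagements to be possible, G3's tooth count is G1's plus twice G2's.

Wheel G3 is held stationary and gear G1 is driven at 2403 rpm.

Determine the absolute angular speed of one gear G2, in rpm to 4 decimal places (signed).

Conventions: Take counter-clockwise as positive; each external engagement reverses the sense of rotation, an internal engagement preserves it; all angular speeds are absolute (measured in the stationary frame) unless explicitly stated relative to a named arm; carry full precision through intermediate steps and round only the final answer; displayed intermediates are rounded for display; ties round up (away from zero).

class = planetary set [G3 = 30+2·24 = 78; Willis about the carrier]
normalise by the input: solve with ω_sun = 1, then scale by 2403 rpm
ring teeth: 30 + 2·24 = 78
30(ω_sun−ω_arm) = −78(ω_ring−ω_arm),  ω_ring = 0, ω_sun = 1
30(1−ω_arm) = −78(0−ω_arm)  ⇒  108·ω_arm = 30  ⇒  ω_arm = 5/18
sun–planet mesh: 30·(1−5/18) = −24·(ω_p−ω_arm)  ⇒  ω_p−ω_arm = -65/72
ω_p = 5/18 − 65/72 = -5/8
scale: ω_p = -5/8 × 2403 rpm = -1501.8750 rpm

-1501.8750 rpm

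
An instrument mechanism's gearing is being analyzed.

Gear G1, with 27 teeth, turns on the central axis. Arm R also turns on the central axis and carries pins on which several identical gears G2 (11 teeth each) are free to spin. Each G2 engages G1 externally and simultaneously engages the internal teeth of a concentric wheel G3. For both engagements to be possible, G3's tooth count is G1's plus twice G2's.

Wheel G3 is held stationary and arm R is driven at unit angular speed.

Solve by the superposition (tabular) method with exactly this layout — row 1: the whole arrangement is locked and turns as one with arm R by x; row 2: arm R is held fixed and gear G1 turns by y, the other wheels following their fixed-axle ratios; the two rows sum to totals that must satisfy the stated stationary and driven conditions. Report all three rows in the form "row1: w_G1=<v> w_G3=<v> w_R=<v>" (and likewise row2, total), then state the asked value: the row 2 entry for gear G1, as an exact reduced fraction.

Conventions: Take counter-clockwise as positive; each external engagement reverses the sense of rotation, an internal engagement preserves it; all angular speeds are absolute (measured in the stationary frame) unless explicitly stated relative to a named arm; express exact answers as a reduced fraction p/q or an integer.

row1: w_G1=1 w_G3=1 w_R=1
row2: w_G1=49/27 w_G3=-1 w_R=0
total: w_G1=76/27 w_G3=0 w_R=1
asked value: 49/27

topology: planetary set — G1 27T / G2 11T / G3 49T, arm = carrier (Willis)
superposition row 1 [locked train]: every member turns x
row 2: sun turns y, ring = −(27/49)·y, arm 0
boundary: total ω_ring = x − (27/49)·y = 0 and total ω_arm = x = 1  ⇒  y = 49/27, x = 1
row 2 ring = −(27/49)·49/27 = -1
totals (row 1 + row 2): sun 1 + 49/27 = 76/27, ring 1 + (-1) = 0, arm 1 + 0 = 1
asked cell (row2, sun) = 49/27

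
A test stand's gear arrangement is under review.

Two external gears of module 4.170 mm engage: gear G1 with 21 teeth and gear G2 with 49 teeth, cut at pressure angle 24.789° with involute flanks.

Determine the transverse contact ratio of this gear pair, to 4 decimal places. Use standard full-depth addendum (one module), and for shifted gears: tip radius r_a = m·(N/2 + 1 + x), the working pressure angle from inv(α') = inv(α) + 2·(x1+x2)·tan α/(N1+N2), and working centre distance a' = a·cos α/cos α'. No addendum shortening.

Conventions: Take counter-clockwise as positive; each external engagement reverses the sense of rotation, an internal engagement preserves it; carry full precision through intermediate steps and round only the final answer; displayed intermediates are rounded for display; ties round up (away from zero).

1.4827

topology: single-mesh involute geometry — m = 4.170, 21T/49T pair
base radii: r_b1 = 39.750562, r_b2 = 92.751312
tip radii: r_a1 = 47.955000, r_a2 = 106.335000
no profile shift: α' = α, a' = a
action lengths: √(r_a1²−r_b1²) = 26.824892, √(r_a2²−r_b2²) = 52.003139
base pitch p_b = π·m·cos α = 11.893340
CR = (26.824892 + 52.003139 − 145.950000·sin 24.78900°)/11.893340 = 1.482715
contact ratio ≈ 1.4827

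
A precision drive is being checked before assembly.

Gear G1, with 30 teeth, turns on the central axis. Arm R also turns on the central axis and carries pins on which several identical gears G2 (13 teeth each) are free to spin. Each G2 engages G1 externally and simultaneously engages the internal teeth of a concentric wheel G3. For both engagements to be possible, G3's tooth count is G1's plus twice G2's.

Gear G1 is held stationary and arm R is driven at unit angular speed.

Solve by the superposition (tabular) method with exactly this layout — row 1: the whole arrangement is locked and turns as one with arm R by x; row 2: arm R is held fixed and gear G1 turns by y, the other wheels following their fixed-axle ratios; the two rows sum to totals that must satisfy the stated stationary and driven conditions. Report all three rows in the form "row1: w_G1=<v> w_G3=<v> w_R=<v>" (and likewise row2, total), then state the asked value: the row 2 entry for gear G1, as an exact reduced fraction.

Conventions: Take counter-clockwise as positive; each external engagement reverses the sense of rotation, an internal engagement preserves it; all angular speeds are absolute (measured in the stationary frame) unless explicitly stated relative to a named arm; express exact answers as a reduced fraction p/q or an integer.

row1: w_G1=1 w_G3=1 w_R=1
row2: w_G1=-1 w_G3=15/28 w_R=0
total: w_G1=0 w_G3=43/28 w_R=1
asked value: -1

recognized (axles ride arm R): planetary set, 30/13/56 teeth
row 1 (train locked, turned with arm): all members turn x
row 2: sun turns y, ring = −(30/56)·y, arm 0
boundary: total ω_sun = x + y = 0 and total ω_arm = x = 1  ⇒  y = -1, x = 1
row 2 ring = −(30/56)·(-1) = 15/28
totals (row 1 + row 2): sun 1 + (-1) = 0, ring 1 + 15/28 = 43/28, arm 1 + 0 = 1
asked cell (row2, sun) = -1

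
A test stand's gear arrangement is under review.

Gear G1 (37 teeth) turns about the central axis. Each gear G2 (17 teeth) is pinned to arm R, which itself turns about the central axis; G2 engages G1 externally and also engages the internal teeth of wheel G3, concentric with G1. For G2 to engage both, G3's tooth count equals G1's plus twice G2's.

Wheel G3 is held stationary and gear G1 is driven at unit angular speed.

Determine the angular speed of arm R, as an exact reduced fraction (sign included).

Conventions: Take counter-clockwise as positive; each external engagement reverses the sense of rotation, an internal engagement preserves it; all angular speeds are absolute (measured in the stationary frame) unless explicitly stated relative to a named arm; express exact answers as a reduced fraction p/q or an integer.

37/108

topology: planetary set — G1 37T / G2 17T / G3 71T, arm = carrier (Willis)
ring teeth: 37 + 2·17 = 71
37(ω_sun−ω_arm) = −71(ω_ring−ω_arm),  ω_ring = 0, ω_sun = 1
37(1−ω_arm) = −71(0−ω_arm)  ⇒  108·ω_arm = 37  ⇒  ω_arm = 37/108
exact speed ratio = 37/108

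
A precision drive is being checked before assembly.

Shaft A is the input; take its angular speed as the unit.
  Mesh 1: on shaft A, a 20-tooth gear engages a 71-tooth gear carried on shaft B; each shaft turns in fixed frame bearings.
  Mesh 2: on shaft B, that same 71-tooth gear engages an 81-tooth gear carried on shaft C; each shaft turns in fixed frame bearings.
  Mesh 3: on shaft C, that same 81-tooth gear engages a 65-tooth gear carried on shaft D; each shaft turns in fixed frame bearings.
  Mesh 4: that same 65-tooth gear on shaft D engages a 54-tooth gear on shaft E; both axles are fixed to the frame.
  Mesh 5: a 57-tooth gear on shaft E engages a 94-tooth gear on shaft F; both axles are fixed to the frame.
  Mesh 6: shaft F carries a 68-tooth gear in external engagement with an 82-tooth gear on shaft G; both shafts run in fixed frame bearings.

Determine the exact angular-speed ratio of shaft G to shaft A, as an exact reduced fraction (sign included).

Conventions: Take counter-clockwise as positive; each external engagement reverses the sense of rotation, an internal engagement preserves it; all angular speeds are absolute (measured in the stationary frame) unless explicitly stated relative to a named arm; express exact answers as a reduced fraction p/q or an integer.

3230/17343

class = fixed-axis compound train [6 meshes; 6 ratios multiply, 6 sense flips]
mesh 1 [20T→71T]: running ratio 20/71, sense −
mesh 2 [71T→81T]: running ratio 20/81, sense +
mesh 3 [81T→65T]: running ratio 4/13, sense −
mesh 4 [65T→54T]: running ratio 10/27, sense +
mesh 5 [57T→94T]: running ratio 95/423, sense −
mesh 6 [68T→82T]: running ratio 3230/17343, sense +
ω_out/ω_in = 3230/17343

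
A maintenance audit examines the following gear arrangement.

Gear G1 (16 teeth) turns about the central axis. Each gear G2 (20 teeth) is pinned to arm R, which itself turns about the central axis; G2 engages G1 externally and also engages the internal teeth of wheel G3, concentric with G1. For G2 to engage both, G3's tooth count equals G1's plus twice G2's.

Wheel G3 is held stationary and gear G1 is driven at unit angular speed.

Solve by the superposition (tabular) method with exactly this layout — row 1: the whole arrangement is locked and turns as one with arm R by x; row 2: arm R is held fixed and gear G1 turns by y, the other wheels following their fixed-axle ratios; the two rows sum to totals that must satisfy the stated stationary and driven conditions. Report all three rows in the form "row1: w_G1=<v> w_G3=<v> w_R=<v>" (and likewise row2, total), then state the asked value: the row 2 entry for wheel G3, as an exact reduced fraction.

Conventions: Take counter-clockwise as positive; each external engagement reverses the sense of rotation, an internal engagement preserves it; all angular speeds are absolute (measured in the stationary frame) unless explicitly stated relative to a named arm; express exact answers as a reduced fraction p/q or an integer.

planetary set (16T centre, 20T on arm, 56T internal) — Willis relation
row 1 — lock + rotate with arm: ω_sun = ω_ring = ω_arm = x
row 2 (arm held, sun turns y): ω_ring = −(16/56)·y, ω_arm = 0
boundary: total ω_ring = x − (16/56)·y = 0 and total ω_sun = x + y = 1  ⇒  y = 7/9, x = 2/9
row 2 ring = −(16/56)·7/9 = -2/9
totals (row 1 + row 2): sun 2/9 + 7/9 = 1, ring 2/9 + (-2/9) = 0, arm 2/9 + 0 = 2/9
asked cell (row2, ring) = -2/9

row1: w_G1=2/9 w_G3=2/9 w_R=2/9
row2: w_G1=7/9 w_G3=-2/9 w_R=0
total: w_G1=1 w_G3=0 w_R=2/9
asked value: -2/9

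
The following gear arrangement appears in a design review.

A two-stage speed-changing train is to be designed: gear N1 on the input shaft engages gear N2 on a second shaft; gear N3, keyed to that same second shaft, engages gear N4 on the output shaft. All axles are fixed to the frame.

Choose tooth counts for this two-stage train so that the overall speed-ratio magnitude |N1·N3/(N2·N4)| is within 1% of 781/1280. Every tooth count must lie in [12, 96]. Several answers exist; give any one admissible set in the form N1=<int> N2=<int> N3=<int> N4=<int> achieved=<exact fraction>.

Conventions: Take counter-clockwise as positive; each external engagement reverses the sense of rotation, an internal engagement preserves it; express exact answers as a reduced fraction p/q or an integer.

2-stage fixed-axis compound train for ratio 781/1280
target = 781/1280 in lowest terms: an exact hit needs N1·N3 = k·781 and N2·N4 = k·1280 for one integer k, every count in [12, 96]; additionally prefer no 1:1 stage (N1 ≠ N2, N3 ≠ N4)
k = 1: no 1:1-free in-range split of k·781 and k·1280 into factor pairs; take k = 2
k = 2: N1·N3 = 1562 = 22·71, N2·N4 = 2560 = 32·80
achieved = 22·71/(32·80) = 781/1280; |achieved − target| = 0 ≤ 781/128000 ✓

N1=22 N2=32 N3=71 N4=80 achieved=781/1280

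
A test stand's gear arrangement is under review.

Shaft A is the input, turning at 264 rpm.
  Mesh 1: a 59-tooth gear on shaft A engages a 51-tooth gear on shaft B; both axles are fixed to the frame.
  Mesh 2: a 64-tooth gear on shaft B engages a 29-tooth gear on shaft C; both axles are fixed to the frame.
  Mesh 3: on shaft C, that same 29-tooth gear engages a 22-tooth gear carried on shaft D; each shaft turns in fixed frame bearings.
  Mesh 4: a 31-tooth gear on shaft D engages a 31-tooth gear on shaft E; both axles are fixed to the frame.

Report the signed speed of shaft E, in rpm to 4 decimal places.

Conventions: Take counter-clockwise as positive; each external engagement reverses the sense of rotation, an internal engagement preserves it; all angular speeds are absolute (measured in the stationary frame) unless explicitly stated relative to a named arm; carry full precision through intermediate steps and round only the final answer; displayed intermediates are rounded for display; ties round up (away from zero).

+888.4706 rpm

class = fixed-axis compound train [4 meshes; 4 ratios multiply, 4 sense flips]
mesh 1 [59T→51T]: ω = 264.0000×59/51 = 305.4118 rpm, sense flips to −
mesh 2 [64T→29T]: ω = 305.4118×64/29 = 674.0122 rpm, sense flips to +
mesh 3 [29T→22T]: ω = 674.0122×29/22 = 888.4706 rpm, sense flips to −
mesh 4 [31T→31T]: ω = 888.4706×31/31 = 888.4706 rpm, sense flips to +
signed output speed = +888.4706 rpm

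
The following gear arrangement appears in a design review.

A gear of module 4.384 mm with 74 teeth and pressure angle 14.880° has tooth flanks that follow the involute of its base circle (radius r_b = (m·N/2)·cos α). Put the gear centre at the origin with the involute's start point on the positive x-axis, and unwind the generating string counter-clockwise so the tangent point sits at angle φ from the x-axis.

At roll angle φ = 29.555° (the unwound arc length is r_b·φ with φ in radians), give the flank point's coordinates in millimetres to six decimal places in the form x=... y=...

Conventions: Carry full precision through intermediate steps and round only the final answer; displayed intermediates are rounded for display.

recognized (one wheel, involute flank): single-mesh tooth geometry, m = 4.384, N = 74
pitch radius r_p = m·N/2 = 4.384·74/2 = 162.208000
base radius r_b = r_p·cos α = 162.208000·cos 14.880° = 156.768481
roll angle φ = 29.555° = 0.51583206 rad
x = r_b·(cos φ + φ·sin φ) = 176.258144
y = r_b·(sin φ − φ·cos φ) = 6.983327

x=176.258144 y=6.983327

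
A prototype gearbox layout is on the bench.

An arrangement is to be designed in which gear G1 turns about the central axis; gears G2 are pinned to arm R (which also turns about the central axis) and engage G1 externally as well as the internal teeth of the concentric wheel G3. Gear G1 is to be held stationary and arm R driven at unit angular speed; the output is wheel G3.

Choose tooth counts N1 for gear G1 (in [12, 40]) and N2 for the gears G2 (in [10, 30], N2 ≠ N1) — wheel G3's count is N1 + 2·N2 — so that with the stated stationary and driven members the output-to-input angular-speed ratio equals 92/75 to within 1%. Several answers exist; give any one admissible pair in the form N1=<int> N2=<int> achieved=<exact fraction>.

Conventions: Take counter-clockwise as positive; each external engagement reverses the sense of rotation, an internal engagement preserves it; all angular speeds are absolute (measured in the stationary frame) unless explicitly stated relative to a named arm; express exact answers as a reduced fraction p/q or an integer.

planetary set to be sized for 92/75 (Willis relation)
Willis with ω_sun = 0: ω_ring/ω_arm = (N1+N3)/N3; set equal to 92/75  ⇒  N3/N1 = 1/(92/75 − 1) = 75/17
N3 = N1 + 2·N2  ⇒  N2/N1 = (N3/N1 − 1)/2 = (75/17 − 1)/2 = 29/17
smallest multiple with N1 ≥ 12 and N2 ≥ 10: k = 1  ⇒  N1 = 1·17 = 17, N2 = 1·29 = 29 (N1 ≤ 40, N2 ≤ 30, N2 ≠ N1 ✓), N3 = 17 + 2·29 = 75
check: (N1+N3)/N3 with N1 = 17, N3 = 75 gives 92/75; |achieved − target| = 0 ≤ 23/1875 ✓

N1=17 N2=29 achieved=92/75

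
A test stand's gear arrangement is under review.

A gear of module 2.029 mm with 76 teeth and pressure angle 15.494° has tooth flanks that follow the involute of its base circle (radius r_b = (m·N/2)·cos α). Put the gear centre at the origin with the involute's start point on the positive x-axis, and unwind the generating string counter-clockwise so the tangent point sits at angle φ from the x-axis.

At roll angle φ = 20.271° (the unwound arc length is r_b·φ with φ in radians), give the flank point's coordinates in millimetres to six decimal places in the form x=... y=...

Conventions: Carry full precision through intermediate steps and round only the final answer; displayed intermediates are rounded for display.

single-mesh involute tooth geometry (76T wheel at module 2.029)
pitch radius r_p = m·N/2 = 2.029·76/2 = 77.102000
base radius r_b = r_p·cos α = 77.102000·cos 15.494° = 74.299993
roll angle φ = 20.271° = 0.35379569 rad
x = r_b·(cos φ + φ·sin φ) = 78.805603
y = r_b·(sin φ − φ·cos φ) = 1.083127

x=78.805603 y=1.083127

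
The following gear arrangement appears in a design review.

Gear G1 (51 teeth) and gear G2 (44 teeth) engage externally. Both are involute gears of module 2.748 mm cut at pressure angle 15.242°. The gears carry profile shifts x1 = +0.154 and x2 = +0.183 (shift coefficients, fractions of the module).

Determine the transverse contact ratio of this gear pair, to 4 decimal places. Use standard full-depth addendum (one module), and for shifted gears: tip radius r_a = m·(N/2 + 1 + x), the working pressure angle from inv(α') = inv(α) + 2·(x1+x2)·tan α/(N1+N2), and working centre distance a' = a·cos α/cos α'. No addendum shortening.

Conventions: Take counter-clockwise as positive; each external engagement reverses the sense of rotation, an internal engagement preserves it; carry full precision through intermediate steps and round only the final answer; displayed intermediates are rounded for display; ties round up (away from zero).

1.9502

topology: single-mesh involute geometry — m = 2.748, 51T/44T pair
base radii: r_b1 = 67.609080, r_b2 = 58.329402
tip radii: r_a1 = 73.245192, r_a2 = 63.706884
inv(α') = inv(15.242°) + 2·(+0.154+0.183)·tan α/(51+44) = 0.00839139  ⇒  α' = 16.60200°
a' = a·cos α / cos α' = 130.5300·cos 15.242°/cos 16.60200° = 131.416910
action lengths: √(r_a1²−r_b1²) = 28.175707, √(r_a2²−r_b2²) = 25.617336
base pitch p_b = π·m·cos α = 8.329419
CR = (28.175707 + 25.617336 − 131.416910·sin 16.60200°)/8.329419 = 1.950240
contact ratio ≈ 1.9502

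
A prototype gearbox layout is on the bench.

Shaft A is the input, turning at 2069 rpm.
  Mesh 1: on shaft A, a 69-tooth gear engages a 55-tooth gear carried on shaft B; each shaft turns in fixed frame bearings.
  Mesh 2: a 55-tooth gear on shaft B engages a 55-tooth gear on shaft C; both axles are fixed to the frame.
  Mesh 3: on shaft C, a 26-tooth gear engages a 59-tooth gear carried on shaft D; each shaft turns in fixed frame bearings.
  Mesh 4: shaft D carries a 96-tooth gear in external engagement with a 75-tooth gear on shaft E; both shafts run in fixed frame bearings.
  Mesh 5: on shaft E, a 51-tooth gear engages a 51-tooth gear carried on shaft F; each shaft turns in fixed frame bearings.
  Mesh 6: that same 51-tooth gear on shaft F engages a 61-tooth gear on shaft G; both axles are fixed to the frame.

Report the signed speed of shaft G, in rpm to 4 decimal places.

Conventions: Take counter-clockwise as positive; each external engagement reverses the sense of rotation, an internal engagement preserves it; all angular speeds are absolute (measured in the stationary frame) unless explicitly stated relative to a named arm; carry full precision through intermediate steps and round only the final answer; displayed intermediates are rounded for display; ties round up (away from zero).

6-mesh fixed-axis compound train (all bearings frame-fixed)
mesh 1 [69T→55T]: ω = 2069.0000×69/55 = 2595.6545 rpm, sense flips to −
mesh 2 [55T→55T]: ω = 2595.6545×55/55 = 2595.6545 rpm, sense flips to +
mesh 3 [26T→59T]: ω = 2595.6545×26/59 = 1143.8478 rpm, sense flips to −
mesh 4 [96T→75T]: ω = 1143.8478×96/75 = 1464.1251 rpm, sense flips to +
mesh 5 [51T→51T]: ω = 1464.1251×51/51 = 1464.1251 rpm, sense flips to −
mesh 6 [51T→61T]: ω = 1464.1251×51/61 = 1224.1046 rpm, sense flips to +
signed output speed = +1224.1046 rpm

+1224.1046 rpm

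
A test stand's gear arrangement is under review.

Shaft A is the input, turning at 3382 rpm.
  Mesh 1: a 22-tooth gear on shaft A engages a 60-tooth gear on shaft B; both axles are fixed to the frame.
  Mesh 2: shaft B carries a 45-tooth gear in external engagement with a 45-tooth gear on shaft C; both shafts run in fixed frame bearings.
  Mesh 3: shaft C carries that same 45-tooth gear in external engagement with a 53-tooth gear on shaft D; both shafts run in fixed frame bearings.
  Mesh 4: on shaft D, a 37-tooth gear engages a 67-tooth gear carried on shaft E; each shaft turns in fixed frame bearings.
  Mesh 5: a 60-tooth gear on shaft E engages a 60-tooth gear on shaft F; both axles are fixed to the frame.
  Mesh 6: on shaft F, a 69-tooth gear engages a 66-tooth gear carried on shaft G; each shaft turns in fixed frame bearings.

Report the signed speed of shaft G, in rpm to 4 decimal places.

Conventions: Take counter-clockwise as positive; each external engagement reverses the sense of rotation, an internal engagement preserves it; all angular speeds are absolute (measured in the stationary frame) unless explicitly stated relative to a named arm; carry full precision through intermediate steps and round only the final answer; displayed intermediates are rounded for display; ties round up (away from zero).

+607.8743 rpm

6-mesh fixed-axis compound train (all bearings frame-fixed)
mesh 1 [22T→60T]: ω = 3382.0000×22/60 = 1240.0667 rpm, sense flips to −
mesh 2 [45T→45T]: ω = 1240.0667×45/45 = 1240.0667 rpm, sense flips to +
mesh 3 [45T→53T]: ω = 1240.0667×45/53 = 1052.8868 rpm, sense flips to −
mesh 4 [37T→67T]: ω = 1052.8868×37/67 = 581.4449 rpm, sense flips to +
mesh 5 [60T→60T]: ω = 581.4449×60/60 = 581.4449 rpm, sense flips to −
mesh 6 [69T→66T]: ω = 581.4449×69/66 = 607.8743 rpm, sense flips to +
signed output speed = +607.8743 rpm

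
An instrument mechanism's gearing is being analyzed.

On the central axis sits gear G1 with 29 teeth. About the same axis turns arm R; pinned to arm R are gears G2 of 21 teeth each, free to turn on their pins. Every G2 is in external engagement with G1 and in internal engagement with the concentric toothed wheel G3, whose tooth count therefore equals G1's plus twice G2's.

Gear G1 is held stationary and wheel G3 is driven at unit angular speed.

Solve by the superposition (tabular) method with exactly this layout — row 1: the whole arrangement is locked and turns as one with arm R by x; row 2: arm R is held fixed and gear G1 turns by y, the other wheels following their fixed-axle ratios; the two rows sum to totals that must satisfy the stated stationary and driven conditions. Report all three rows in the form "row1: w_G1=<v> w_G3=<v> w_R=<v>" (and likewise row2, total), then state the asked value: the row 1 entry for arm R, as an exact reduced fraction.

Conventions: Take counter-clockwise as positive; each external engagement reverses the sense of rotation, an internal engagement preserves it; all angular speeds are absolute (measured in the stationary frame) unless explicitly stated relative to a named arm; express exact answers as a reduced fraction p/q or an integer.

row1: w_G1=71/100 w_G3=71/100 w_R=71/100
row2: w_G1=-71/100 w_G3=29/100 w_R=0
total: w_G1=0 w_G3=1 w_R=71/100
asked value: 71/100

recognized (axles ride arm R): planetary set, 29/21/71 teeth
superposition row 1 [locked train]: every member turns x
row 2 (arm held, sun turns y): ω_ring = −(29/71)·y, ω_arm = 0
boundary: total ω_sun = x + y = 0 and total ω_ring = x − (29/71)·y = 1  ⇒  y = -71/100, x = 71/100
row 2 ring = −(29/71)·(-71/100) = 29/100
totals (row 1 + row 2): sun 71/100 + (-71/100) = 0, ring 71/100 + 29/100 = 1, arm 71/100 + 0 = 71/100
asked cell (row1, arm) = 71/100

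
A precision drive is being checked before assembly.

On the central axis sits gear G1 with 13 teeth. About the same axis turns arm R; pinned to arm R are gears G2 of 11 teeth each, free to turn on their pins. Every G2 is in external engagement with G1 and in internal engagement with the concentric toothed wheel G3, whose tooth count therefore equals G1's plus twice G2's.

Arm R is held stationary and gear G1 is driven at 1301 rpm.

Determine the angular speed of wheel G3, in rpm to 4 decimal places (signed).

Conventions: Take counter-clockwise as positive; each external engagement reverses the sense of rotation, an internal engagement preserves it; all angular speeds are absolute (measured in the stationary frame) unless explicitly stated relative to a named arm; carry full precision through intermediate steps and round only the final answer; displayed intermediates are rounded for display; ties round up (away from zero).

-483.2286 rpm

class = planetary set [G3 = 13+2·11 = 35; Willis about the carrier]
normalise by the input: solve with ω_sun = 1, then scale by 1301 rpm
ring teeth: 13 + 2·11 = 35
13(ω_sun−ω_arm) = −35(ω_ring−ω_arm),  ω_arm = 0, ω_sun = 1
ω_ring = 0 − (13/35)(1−0) = -13/35
scale: ω_ring = -13/35 × 1301 rpm = -483.2286 rpm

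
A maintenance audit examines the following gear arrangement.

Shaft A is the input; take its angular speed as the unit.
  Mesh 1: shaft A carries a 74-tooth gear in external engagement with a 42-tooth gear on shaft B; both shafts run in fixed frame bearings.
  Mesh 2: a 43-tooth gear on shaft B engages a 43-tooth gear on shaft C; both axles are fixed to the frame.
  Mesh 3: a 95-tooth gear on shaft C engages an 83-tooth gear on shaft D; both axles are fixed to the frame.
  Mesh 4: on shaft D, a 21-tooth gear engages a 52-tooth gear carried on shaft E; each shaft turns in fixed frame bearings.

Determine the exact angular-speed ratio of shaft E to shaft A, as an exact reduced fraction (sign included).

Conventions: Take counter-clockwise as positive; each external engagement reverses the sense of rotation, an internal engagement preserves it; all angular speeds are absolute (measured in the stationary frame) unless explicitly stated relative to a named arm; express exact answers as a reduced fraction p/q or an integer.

3515/4316

class = fixed-axis compound train [4 meshes; 4 ratios multiply, 4 sense flips]
mesh 1 [74T→42T]: running ratio 37/21, sense −
mesh 2 [43T→43T]: running ratio 37/21, sense +
mesh 3 [95T→83T]: running ratio 3515/1743, sense −
mesh 4 [21T→52T]: running ratio 3515/4316, sense +
ω_out/ω_in = 3515/4316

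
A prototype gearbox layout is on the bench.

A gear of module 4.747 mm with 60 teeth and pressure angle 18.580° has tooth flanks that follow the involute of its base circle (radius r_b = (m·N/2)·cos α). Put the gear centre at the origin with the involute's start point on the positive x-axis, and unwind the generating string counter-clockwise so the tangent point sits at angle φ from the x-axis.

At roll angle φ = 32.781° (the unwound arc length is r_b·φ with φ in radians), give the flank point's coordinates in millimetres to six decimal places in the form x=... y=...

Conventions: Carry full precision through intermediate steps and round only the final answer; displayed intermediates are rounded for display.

x=155.305558 y=8.154321

topology: single-mesh involute geometry — m = 4.747, N = 60
pitch radius r_p = m·N/2 = 4.747·60/2 = 142.410000
base radius r_b = r_p·cos α = 142.410000·cos 18.580° = 134.987547
roll angle φ = 32.781° = 0.57213638 rad
x = r_b·(cos φ + φ·sin φ) = 155.305558
y = r_b·(sin φ − φ·cos φ) = 8.154321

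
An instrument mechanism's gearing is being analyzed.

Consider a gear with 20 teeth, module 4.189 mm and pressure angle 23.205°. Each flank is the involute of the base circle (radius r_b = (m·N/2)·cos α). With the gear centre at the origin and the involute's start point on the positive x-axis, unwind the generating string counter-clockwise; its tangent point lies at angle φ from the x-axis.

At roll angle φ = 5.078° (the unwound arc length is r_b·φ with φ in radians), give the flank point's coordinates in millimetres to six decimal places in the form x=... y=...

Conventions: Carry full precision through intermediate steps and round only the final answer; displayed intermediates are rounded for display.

x=38.652053 y=0.008927

recognized (one wheel, involute flank): single-mesh tooth geometry, m = 4.189, N = 20
pitch radius r_p = m·N/2 = 4.189·20/2 = 41.890000
base radius r_b = r_p·cos α = 41.890000·cos 23.205° = 38.501139
roll angle φ = 5.078° = 0.08862782 rad
x = r_b·(cos φ + φ·sin φ) = 38.652053
y = r_b·(sin φ − φ·cos φ) = 0.008927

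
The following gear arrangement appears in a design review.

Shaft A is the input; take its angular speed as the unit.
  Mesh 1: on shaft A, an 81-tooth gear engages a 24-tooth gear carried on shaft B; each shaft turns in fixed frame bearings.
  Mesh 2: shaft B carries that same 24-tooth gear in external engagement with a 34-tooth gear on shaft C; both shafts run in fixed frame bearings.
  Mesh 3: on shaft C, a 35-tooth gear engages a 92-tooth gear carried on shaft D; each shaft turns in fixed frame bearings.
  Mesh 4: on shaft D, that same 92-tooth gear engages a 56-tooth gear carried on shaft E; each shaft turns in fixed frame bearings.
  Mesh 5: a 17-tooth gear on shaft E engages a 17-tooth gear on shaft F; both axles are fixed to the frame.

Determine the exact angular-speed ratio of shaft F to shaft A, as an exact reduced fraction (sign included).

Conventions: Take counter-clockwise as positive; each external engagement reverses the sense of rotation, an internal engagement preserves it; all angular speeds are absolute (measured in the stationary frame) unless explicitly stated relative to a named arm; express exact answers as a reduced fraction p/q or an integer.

class = fixed-axis compound train [5 meshes; 5 ratios multiply, 5 sense flips]
mesh 1 [81T→24T]: running ratio 27/8, sense −
mesh 2 [24T→34T]: running ratio 81/34, sense +
mesh 3 [35T→92T]: running ratio 2835/3128, sense −
mesh 4 [92T→56T]: running ratio 405/272, sense +
mesh 5 [17T→17T]: running ratio 405/272, sense −
ω_out/ω_in = -405/272

-405/272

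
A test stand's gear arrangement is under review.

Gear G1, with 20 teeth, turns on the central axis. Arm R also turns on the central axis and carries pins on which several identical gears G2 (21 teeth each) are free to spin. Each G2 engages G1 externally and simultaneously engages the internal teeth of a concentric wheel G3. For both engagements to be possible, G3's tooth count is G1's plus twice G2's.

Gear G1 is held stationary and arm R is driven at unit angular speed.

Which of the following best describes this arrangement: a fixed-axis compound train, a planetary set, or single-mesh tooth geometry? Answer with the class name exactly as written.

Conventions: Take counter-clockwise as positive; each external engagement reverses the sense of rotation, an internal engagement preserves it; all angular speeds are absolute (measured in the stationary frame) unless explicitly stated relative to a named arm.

recognized (axles ride arm R): planetary set, 20/21/62 teeth
classification: planetary set

planetary set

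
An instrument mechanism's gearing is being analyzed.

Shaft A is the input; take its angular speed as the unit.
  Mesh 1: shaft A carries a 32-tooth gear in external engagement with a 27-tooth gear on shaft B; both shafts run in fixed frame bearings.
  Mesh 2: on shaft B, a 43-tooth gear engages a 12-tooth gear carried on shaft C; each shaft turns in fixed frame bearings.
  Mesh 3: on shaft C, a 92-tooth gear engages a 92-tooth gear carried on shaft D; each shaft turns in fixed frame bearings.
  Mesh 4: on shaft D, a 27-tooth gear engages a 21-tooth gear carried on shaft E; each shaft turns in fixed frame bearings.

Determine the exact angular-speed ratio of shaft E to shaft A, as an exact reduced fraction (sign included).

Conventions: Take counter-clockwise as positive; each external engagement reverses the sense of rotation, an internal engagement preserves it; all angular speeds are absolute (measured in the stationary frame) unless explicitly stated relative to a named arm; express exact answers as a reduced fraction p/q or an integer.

344/63

class = fixed-axis compound train [4 meshes; 4 ratios multiply, 4 sense flips]
mesh 1 [32T→27T]: running ratio 32/27, sense −
mesh 2 [43T→12T]: running ratio 344/81, sense +
mesh 3 [92T→92T]: running ratio 344/81, sense −
mesh 4 [27T→21T]: running ratio 344/63, sense +
ω_out/ω_in = 344/63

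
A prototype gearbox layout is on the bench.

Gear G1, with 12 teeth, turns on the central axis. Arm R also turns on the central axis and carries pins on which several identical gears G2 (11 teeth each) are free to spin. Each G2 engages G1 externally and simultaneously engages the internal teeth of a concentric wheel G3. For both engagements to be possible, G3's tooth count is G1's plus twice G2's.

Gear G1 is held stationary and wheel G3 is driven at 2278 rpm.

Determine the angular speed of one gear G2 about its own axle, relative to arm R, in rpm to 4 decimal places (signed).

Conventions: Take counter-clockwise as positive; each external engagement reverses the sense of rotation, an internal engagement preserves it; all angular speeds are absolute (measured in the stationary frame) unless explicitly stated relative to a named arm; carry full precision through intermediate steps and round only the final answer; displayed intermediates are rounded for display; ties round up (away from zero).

+1836.8063 rpm

topology: planetary set — G1 12T / G2 11T / G3 34T, arm = carrier (Willis)
normalise by the input: solve with ω_ring = 1, then scale by 2278 rpm
ring teeth: 12 + 2·11 = 34
12(ω_sun−ω_arm) = −34(ω_ring−ω_arm),  ω_sun = 0, ω_ring = 1
12(0−ω_arm) = −34(1−ω_arm)  ⇒  46·ω_arm = 34  ⇒  ω_arm = 17/23
sun–planet mesh: 12·(0−17/23) = −11·(ω_p−ω_arm)  ⇒  ω_p−ω_arm = 204/253
scale: ω_p−ω_arm = 204/253 × 2278 rpm = +1836.8063 rpm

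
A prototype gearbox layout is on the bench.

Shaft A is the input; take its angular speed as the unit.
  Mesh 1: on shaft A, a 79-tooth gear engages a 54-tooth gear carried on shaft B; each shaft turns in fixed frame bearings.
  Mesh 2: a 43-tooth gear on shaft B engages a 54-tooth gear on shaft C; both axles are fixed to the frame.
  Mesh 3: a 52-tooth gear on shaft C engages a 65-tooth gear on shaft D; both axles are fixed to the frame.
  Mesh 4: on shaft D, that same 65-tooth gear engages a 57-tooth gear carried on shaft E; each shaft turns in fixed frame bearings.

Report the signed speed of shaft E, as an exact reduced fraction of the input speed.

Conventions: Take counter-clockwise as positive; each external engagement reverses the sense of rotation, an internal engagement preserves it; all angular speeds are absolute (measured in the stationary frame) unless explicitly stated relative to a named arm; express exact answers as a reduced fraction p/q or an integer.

44161/41553

4-mesh fixed-axis compound train (all bearings frame-fixed)
mesh 1 [79T→54T]: |ω|/ω_in = 1×79/54 = 79/54, sense flips to −
mesh 2 [43T→54T]: |ω|/ω_in = (79/54)×43/54 = 3397/2916, sense flips to +
mesh 3 [52T→65T]: |ω|/ω_in = (3397/2916)×52/65 = 3397/3645, sense flips to −
mesh 4 [65T→57T]: |ω|/ω_in = (3397/3645)×65/57 = 44161/41553, sense flips to +
signed output speed (× input speed) = 44161/41553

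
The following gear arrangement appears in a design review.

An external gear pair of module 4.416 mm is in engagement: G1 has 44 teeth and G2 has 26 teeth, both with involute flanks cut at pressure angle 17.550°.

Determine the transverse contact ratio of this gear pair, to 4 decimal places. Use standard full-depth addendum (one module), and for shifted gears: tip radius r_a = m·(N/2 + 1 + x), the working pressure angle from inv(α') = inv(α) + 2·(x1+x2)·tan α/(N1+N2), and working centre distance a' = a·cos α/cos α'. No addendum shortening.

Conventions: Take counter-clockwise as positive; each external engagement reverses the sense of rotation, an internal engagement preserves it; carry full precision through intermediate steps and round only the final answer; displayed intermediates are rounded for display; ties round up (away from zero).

class = single-mesh tooth geometry [involute pair 44T × 26T, m = 4.416]
base radii: r_b1 = 92.629980, r_b2 = 54.735897
tip radii: r_a1 = 101.568000, r_a2 = 61.824000
no profile shift: α' = α, a' = a
action lengths: √(r_a1²−r_b1²) = 41.662279, √(r_a2²−r_b2²) = 28.743496
base pitch p_b = π·m·cos α = 13.227530
CR = (41.662279 + 28.743496 − 154.560000·sin 17.55000°)/13.227530 = 1.799283
contact ratio ≈ 1.7993

1.7993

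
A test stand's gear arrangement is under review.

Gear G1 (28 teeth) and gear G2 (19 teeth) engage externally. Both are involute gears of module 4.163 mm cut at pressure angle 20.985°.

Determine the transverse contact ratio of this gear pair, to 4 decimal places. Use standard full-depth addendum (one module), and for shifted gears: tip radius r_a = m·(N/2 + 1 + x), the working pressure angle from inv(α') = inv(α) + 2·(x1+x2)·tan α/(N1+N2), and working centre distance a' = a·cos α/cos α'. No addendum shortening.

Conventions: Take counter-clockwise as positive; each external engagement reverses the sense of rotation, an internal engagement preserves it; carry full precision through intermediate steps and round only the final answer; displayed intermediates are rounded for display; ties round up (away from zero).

single-mesh involute tooth geometry (28T engaging 19T at module 4.163)
base radii: r_b1 = 54.416401, r_b2 = 36.925415
tip radii: r_a1 = 62.445000, r_a2 = 43.711500
no profile shift: α' = α, a' = a
action lengths: √(r_a1²−r_b1²) = 30.630595, √(r_a2²−r_b2²) = 23.392498
base pitch p_b = π·m·cos α = 12.211012
CR = (30.630595 + 23.392498 − 97.830500·sin 20.98500°)/12.211012 = 1.554965
contact ratio ≈ 1.5550

1.5550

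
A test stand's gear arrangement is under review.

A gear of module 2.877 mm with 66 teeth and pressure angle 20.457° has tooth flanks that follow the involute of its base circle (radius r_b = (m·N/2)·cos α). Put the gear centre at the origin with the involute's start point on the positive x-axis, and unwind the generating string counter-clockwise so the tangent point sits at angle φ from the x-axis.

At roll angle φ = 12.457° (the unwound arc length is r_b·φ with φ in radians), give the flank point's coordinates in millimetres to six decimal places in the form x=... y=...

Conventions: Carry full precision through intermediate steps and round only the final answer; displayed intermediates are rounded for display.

recognized (one wheel, involute flank): single-mesh tooth geometry, m = 2.877, N = 66
pitch radius r_p = m·N/2 = 2.877·66/2 = 94.941000
base radius r_b = r_p·cos α = 94.941000·cos 20.457° = 88.953522
roll angle φ = 12.457° = 0.21741566 rad
x = r_b·(cos φ + φ·sin φ) = 91.031140
y = r_b·(sin φ − φ·cos φ) = 0.303291

x=91.031140 y=0.303291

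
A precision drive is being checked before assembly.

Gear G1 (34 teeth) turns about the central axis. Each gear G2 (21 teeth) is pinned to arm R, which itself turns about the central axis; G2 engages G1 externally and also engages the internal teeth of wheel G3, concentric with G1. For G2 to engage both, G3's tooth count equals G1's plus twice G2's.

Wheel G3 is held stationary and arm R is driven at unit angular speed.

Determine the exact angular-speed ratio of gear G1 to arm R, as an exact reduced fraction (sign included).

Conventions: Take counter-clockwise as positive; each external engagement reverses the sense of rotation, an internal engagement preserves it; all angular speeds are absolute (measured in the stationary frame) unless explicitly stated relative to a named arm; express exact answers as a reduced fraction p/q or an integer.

55/17

class = planetary set [G3 = 34+2·21 = 76; Willis about the carrier]
ring teeth: 34 + 2·21 = 76
34(ω_sun−ω_arm) = −76(ω_ring−ω_arm),  ω_ring = 0, ω_arm = 1
ω_sun = 1 − (76/34)(0−1) = 55/17
ω_out/ω_in = 55/17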